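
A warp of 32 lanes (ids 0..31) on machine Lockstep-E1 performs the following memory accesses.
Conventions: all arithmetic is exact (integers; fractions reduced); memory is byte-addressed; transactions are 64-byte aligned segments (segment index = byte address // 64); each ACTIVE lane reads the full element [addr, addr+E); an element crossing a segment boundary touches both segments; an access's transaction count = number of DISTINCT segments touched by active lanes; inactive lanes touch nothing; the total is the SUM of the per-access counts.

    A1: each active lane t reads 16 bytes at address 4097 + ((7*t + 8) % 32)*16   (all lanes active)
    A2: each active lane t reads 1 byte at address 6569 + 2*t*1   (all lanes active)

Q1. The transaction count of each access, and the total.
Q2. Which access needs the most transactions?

A1: 9 transactions
A2: 2 transactions

Answer: 9,2; total 11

Answer: A1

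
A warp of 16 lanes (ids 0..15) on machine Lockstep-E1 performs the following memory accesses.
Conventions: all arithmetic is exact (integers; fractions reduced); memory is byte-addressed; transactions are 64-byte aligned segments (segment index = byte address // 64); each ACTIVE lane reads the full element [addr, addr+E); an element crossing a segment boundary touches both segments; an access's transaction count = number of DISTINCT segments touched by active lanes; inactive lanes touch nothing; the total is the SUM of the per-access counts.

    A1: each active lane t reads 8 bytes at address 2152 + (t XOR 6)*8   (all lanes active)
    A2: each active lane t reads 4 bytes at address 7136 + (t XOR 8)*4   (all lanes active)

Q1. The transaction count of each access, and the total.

A1: 3 transactions
A2: 2 transactions

Answer: 3,2; total 5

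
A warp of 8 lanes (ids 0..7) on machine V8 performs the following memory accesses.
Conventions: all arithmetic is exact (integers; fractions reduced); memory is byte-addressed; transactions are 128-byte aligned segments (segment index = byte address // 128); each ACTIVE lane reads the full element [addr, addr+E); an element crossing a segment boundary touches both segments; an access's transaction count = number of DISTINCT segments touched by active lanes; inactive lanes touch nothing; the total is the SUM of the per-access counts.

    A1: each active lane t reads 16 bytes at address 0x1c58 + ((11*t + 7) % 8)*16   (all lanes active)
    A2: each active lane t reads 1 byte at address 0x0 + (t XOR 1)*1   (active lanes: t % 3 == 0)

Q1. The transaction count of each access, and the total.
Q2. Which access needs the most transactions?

A1: 2 transactions
A2: 1 transaction

Answer: 2,1; total 3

Answer: A1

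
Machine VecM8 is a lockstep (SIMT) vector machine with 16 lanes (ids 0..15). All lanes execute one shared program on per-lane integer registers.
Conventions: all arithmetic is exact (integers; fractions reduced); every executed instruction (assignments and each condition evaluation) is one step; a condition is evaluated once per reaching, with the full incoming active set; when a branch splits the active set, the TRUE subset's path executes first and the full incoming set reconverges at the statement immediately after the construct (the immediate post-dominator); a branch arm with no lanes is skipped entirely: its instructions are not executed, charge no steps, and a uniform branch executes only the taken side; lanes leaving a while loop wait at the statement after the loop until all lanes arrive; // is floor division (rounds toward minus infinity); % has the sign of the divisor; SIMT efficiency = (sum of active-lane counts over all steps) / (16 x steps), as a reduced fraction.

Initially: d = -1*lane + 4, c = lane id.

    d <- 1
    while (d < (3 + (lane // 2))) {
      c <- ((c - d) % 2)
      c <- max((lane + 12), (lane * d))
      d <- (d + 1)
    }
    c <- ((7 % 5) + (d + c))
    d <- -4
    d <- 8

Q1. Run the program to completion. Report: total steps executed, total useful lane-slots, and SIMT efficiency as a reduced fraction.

Answer: 41 steps, 432 useful, 27/41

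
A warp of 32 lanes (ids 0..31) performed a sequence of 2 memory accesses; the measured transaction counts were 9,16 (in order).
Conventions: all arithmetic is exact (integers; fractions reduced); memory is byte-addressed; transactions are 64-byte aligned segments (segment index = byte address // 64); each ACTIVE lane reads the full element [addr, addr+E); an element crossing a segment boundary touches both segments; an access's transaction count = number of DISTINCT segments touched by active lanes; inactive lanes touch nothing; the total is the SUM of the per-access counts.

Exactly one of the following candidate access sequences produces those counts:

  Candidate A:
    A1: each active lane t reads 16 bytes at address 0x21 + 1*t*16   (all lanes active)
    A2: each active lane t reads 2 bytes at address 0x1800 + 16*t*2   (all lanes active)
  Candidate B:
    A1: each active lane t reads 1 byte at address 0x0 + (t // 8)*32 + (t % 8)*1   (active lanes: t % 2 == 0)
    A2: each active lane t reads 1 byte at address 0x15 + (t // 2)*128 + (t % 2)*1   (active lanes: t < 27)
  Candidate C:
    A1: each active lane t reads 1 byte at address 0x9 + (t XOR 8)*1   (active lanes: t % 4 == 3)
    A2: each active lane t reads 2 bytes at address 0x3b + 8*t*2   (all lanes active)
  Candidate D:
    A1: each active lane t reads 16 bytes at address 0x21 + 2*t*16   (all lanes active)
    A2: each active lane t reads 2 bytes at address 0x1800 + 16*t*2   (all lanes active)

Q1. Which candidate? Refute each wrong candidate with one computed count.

B: A1 gives 2 transactions, not 9
C: A1 gives 1 transaction, not 9
D: A1 gives 17 transactions, not 9
A: all counts match (9,16)

Answer: A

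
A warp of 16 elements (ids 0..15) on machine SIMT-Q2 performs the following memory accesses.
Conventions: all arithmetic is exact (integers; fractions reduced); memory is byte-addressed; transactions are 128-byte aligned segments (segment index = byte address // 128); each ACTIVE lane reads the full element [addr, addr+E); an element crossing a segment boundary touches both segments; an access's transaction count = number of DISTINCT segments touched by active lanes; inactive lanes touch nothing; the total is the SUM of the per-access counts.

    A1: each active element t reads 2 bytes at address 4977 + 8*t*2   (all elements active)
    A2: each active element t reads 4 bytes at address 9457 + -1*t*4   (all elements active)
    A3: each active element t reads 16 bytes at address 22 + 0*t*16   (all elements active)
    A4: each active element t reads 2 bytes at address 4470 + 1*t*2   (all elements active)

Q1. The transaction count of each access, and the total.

A1: 3 transactions
A2: 1 transaction
A3: 1 transaction
A4: 2 transactions

Answer: 3,1,1,2; total 7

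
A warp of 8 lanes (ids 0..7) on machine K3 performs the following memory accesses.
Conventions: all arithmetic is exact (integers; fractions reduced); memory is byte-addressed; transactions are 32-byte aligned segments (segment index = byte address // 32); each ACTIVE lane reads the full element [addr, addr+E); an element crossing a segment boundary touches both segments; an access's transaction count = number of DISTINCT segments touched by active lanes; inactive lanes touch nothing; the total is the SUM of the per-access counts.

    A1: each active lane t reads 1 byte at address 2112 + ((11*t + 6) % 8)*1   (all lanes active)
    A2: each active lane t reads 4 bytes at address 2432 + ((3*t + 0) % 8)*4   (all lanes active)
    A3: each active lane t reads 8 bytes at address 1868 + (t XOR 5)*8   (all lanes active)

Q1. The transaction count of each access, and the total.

A1: 1 transaction
A2: 1 transaction
A3: 3 transactions

Answer: 1,1,3; total 5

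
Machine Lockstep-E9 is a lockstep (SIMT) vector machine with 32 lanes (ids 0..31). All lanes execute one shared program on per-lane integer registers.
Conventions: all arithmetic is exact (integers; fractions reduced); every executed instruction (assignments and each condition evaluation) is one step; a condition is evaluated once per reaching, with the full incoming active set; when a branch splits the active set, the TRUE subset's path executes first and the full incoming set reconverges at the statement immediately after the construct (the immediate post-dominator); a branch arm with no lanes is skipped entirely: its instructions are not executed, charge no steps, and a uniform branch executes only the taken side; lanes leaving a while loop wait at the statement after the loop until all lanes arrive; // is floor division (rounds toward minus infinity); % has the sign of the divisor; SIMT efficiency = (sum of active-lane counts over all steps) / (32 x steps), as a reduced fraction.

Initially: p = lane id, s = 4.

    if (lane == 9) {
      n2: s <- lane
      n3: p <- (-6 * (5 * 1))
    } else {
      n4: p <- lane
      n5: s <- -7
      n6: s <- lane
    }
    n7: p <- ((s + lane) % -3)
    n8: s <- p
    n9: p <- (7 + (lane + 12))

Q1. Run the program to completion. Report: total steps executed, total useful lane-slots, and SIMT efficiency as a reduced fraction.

Answer: 9 steps, 223 useful, 223/288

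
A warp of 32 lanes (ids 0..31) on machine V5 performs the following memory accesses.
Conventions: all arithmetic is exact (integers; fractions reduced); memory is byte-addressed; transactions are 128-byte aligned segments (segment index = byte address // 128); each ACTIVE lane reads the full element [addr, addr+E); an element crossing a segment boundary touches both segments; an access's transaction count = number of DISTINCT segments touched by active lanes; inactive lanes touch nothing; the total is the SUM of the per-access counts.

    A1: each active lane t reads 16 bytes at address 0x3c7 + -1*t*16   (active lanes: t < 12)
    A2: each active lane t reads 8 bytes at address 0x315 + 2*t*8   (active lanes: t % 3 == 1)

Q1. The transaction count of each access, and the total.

A1: 2 transactions
A2: 5 transactions

Answer: 2,5; total 7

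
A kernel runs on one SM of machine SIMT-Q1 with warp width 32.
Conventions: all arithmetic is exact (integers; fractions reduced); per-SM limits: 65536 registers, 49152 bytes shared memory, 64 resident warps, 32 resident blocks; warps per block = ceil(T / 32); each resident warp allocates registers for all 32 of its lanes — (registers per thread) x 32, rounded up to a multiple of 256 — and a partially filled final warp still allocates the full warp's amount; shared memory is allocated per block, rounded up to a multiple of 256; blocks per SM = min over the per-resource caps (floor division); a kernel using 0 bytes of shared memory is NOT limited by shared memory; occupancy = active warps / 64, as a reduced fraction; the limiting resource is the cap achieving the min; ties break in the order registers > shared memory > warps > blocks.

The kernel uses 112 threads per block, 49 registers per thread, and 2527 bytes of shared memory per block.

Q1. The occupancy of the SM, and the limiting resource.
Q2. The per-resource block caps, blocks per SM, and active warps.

Answer: occupancy 9/16, limited by registers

registers: 9 blocks
shared memory: 19 blocks
warps: 16 blocks
blocks: 32 blocks

Answer: 9 blocks, 36 active warps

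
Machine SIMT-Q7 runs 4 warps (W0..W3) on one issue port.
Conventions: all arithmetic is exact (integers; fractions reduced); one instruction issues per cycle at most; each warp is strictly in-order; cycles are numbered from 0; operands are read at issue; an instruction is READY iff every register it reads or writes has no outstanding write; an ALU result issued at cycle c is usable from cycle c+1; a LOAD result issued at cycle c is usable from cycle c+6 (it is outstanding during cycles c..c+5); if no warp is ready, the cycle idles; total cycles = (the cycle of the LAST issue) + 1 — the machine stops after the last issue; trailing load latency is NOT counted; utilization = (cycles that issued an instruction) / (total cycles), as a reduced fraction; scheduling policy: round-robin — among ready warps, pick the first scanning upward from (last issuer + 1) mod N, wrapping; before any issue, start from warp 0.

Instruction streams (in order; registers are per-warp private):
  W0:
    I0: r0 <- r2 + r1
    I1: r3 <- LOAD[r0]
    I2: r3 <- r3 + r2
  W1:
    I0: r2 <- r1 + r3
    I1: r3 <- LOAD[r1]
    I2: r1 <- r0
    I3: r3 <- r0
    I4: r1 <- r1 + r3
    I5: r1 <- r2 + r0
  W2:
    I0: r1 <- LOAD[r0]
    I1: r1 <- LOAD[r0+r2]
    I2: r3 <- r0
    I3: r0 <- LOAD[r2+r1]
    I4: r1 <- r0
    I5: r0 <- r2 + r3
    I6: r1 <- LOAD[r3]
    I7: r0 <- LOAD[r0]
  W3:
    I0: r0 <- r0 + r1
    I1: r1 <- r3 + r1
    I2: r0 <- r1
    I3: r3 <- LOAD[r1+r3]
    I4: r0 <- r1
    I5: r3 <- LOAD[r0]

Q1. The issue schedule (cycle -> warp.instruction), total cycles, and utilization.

cycle 0: W0.I0
cycle 1: W1.I0
cycle 2: W2.I0
cycle 3: W3.I0
cycle 4: W0.I1
cycle 5: W1.I1
cycle 6: W3.I1
cycle 7: W1.I2
cycle 8: W2.I1
cycle 9: W3.I2
cycle 10: W0.I2
cycle 11: W1.I3
cycle 12: W2.I2
cycle 13: W3.I3
cycle 14: W1.I4
cycle 15: W2.I3
cycle 16: W3.I4
cycle 17: W1.I5
cycle 18: idle
cycle 19: W3.I5
cycle 20: idle
cycle 21: W2.I4
cycle 22: W2.I5
cycle 23: W2.I6
cycle 24: W2.I7

Answer: 25 cycles, utilization 23/25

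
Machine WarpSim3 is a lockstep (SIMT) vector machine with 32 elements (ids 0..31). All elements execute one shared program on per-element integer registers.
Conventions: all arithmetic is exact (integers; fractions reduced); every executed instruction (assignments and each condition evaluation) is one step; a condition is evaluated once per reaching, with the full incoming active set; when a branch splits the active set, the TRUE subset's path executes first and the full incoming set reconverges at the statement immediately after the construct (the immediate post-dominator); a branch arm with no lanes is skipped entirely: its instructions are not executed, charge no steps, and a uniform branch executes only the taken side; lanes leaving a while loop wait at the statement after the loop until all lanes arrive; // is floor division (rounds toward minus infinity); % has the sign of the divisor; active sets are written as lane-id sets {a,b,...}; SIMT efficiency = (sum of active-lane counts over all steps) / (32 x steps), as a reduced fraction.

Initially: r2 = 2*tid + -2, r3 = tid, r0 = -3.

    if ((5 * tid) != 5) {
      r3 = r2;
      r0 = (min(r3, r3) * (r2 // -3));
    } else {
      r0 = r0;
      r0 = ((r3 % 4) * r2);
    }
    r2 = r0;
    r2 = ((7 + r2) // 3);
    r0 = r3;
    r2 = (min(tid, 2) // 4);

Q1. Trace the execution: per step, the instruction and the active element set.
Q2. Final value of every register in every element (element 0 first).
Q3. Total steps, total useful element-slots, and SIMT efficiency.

step 0: eval ((5 * tid) != 5)        {0,1,2,3,4,5,6,7,8,9,10,11,12,13,14,15,16,17,18,19,20,21,22,23,24,25,26,27,28,29,30,31}
step 1: r3 <- r2                     {0,2,3,4,5,6,7,8,9,10,11,12,13,14,15,16,17,18,19,20,21,22,23,24,25,26,27,28,29,30,31}
step 2: r0 <- (min(r3, r3) * (r2 // -3)) {0,2,3,4,5,6,7,8,9,10,11,12,13,14,15,16,17,18,19,20,21,22,23,24,25,26,27,28,29,30,31}
step 3: r0 <- r0                     {1}
step 4: r0 <- ((r3 % 4) * r2)        {1}
step 5: r2 <- r0                     {0,1,2,3,4,5,6,7,8,9,10,11,12,13,14,15,16,17,18,19,20,21,22,23,24,25,26,27,28,29,30,31}
step 6: r2 <- ((7 + r2) // 3)        {0,1,2,3,4,5,6,7,8,9,10,11,12,13,14,15,16,17,18,19,20,21,22,23,24,25,26,27,28,29,30,31}
step 7: r0 <- r3                     {0,1,2,3,4,5,6,7,8,9,10,11,12,13,14,15,16,17,18,19,20,21,22,23,24,25,26,27,28,29,30,31}
step 8: r2 <- (min(tid, 2) // 4)     {0,1,2,3,4,5,6,7,8,9,10,11,12,13,14,15,16,17,18,19,20,21,22,23,24,25,26,27,28,29,30,31}

Answer: 9 steps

r2: 0,0,0,0,0,0,0,0,0,0,0,0,0,0,0,0,0,0,0,0,0,0,0,0,0,0,0,0,0,0,0,0
r3: -2,1,2,4,6,8,10,12,14,16,18,20,22,24,26,28,30,32,34,36,38,40,42,44,46,48,50,52,54,56,58,60
r0: -2,1,2,4,6,8,10,12,14,16,18,20,22,24,26,28,30,32,34,36,38,40,42,44,46,48,50,52,54,56,58,60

steps = 9; useful = 224; efficiency = 224/288 = 7/9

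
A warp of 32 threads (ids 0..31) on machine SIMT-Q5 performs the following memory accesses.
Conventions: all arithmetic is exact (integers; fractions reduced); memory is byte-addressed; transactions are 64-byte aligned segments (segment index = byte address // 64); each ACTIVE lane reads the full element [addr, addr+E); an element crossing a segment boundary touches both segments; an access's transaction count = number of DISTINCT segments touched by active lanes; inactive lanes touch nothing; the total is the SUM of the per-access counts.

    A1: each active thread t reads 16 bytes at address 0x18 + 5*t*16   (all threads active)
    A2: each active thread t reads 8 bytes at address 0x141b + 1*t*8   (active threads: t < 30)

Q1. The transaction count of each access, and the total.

A1: 40 transactions
A2: 5 transactions

Answer: 40,5; total 45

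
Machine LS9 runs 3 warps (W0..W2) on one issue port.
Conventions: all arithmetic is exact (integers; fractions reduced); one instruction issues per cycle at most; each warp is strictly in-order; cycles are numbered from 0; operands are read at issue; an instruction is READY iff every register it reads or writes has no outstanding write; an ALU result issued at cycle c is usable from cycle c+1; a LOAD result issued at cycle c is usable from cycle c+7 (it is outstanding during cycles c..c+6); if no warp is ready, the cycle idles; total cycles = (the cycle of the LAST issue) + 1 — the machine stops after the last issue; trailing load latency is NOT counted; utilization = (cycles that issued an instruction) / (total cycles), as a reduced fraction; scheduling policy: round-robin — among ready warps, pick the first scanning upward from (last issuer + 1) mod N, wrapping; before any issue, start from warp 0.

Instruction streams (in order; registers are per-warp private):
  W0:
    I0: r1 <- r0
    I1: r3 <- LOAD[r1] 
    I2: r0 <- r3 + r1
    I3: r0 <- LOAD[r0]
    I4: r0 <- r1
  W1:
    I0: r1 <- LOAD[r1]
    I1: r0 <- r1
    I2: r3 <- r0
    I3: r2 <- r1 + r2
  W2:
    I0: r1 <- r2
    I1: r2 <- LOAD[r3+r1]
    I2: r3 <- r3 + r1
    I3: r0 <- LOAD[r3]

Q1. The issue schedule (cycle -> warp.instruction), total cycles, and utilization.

cycle 0: W0.I0
cycle 1: W1.I0
cycle 2: W2.I0
cycle 3: W0.I1
cycle 4: W2.I1
cycle 5: W2.I2
cycle 6: W2.I3
cycle 7: idle
cycle 8: W1.I1
cycle 9: W1.I2
cycle 10: W0.I2
cycle 11: W1.I3
cycle 12: W0.I3
cycle 13: idle
cycle 14: idle
cycle 15: idle
cycle 16: idle
cycle 17: idle
cycle 18: idle
cycle 19: W0.I4

Answer: 20 cycles, utilization 13/20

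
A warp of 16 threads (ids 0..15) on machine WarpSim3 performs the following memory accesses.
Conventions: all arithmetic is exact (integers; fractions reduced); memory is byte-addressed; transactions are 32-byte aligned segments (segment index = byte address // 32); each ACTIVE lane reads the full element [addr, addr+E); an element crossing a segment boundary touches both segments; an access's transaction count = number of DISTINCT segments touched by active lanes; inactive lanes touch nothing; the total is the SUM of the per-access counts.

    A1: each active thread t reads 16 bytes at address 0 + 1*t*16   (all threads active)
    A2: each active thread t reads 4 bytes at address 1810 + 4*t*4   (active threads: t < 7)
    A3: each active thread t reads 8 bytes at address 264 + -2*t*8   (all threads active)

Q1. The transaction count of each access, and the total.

A1: 8 transactions
A2: 4 transactions
A3: 9 transactions

Answer: 8,4,9; total 21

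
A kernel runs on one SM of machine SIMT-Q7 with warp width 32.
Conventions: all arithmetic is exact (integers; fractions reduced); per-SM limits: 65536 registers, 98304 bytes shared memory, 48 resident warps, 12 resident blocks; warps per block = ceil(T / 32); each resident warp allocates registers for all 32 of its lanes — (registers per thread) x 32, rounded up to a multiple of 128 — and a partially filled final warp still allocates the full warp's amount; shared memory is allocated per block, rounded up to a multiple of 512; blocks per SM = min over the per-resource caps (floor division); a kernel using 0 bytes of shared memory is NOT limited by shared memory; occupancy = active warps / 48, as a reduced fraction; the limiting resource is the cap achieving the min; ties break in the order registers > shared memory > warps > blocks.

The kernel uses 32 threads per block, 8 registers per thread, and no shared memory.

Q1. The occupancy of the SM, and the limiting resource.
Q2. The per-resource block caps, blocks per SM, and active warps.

Answer: occupancy 1/4, limited by blocks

registers: 256 blocks
shared memory: no limit (kernel uses none)
warps: 48 blocks
blocks: 12 blocks

Answer: 12 blocks, 12 active warps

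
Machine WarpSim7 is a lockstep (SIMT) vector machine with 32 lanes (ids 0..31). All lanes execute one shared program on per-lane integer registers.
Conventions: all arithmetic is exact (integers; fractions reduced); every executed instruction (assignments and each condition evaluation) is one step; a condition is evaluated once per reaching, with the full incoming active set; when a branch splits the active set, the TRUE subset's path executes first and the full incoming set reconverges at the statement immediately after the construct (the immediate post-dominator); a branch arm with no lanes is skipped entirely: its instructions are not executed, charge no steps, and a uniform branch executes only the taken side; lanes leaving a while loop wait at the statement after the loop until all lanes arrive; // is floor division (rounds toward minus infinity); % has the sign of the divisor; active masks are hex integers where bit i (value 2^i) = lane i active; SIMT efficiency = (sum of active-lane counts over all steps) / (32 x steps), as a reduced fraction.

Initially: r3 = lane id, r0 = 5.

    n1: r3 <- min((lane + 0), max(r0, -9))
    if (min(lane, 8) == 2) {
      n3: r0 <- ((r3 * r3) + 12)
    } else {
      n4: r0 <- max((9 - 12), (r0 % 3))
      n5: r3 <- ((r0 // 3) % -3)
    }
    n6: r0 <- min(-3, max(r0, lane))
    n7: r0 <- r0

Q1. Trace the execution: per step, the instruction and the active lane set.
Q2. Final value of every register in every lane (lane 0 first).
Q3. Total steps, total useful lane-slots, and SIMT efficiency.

step 0: r3 <- min((lane + 0), max(r0, -9)) 0xffffffff
step 1: eval (min(lane, 8) == 2)     0xffffffff
step 2: r0 <- ((r3 * r3) + 12)       0x00000004
step 3: r0 <- max((9 - 12), (r0 % 3)) 0xfffffffb
step 4: r3 <- ((r0 // 3) % -3)       0xfffffffb
step 5: r0 <- min(-3, max(r0, lane)) 0xffffffff
step 6: r0 <- r0                     0xffffffff

Answer: 7 steps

r3: 0,0,2,0,0,0,0,0,0,0,0,0,0,0,0,0,0,0,0,0,0,0,0,0,0,0,0,0,0,0,0,0
r0: -3,-3,-3,-3,-3,-3,-3,-3,-3,-3,-3,-3,-3,-3,-3,-3,-3,-3,-3,-3,-3,-3,-3,-3,-3,-3,-3,-3,-3,-3,-3,-3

steps = 7; useful = 191; efficiency = 191/224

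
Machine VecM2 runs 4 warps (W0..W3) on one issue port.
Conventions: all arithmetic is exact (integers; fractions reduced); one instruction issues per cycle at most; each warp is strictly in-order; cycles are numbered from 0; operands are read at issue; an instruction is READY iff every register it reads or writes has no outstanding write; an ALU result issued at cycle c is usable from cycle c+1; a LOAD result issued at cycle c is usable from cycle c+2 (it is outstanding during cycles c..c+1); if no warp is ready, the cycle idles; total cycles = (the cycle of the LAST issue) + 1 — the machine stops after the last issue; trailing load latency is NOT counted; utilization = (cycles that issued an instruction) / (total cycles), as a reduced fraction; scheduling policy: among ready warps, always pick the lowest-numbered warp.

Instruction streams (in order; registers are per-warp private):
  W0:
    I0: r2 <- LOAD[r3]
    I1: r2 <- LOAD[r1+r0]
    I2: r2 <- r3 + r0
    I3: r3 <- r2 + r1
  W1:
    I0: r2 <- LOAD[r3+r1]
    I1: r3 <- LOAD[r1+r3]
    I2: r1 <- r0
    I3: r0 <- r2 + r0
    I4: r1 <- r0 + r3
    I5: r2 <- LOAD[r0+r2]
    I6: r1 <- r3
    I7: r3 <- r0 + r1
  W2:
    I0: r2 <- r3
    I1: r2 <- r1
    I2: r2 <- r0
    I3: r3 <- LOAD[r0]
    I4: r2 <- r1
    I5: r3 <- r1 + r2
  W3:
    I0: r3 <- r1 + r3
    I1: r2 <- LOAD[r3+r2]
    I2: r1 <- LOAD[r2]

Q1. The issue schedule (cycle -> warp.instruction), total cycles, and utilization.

cycle 0: W0.I0
cycle 1: W1.I0
cycle 2: W0.I1
cycle 3: W1.I1
cycle 4: W0.I2
cycle 5: W0.I3
cycle 6: W1.I2
cycle 7: W1.I3
cycle 8: W1.I4
cycle 9: W1.I5
cycle 10: W1.I6
cycle 11: W1.I7
cycle 12: W2.I0
cycle 13: W2.I1
cycle 14: W2.I2
cycle 15: W2.I3
cycle 16: W2.I4
cycle 17: W2.I5
cycle 18: W3.I0
cycle 19: W3.I1
cycle 20: idle
cycle 21: W3.I2

Answer: 22 cycles, utilization 21/22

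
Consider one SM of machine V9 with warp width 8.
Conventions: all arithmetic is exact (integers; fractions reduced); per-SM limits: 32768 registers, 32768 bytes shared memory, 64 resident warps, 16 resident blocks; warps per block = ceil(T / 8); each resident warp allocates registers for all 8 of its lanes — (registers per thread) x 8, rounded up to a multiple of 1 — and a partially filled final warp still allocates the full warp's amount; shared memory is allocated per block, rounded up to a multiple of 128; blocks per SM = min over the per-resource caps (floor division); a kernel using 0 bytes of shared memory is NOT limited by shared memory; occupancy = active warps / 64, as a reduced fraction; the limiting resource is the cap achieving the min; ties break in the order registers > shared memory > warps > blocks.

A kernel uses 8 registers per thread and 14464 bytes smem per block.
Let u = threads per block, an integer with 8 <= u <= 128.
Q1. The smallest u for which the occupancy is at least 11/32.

Answer: u = 81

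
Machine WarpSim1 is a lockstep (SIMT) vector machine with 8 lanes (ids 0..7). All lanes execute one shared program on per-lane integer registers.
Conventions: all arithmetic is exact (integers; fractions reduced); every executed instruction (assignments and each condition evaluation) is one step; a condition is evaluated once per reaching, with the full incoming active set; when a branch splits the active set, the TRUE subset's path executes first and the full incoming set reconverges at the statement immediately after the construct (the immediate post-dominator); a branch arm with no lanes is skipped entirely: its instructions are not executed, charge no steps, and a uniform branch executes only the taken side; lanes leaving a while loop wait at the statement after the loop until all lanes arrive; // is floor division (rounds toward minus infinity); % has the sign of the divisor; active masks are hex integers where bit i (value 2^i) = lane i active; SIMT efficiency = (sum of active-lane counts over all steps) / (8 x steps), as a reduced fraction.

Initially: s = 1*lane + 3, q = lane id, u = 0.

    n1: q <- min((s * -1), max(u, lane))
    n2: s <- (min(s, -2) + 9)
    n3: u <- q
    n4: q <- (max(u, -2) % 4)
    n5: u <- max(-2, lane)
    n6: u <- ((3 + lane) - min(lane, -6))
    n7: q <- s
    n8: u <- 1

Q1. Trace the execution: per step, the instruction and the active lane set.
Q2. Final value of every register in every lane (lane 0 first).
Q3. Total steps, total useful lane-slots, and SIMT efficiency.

step 0: q <- min((s * -1), max(u, lane)) 0xff
step 1: s <- (min(s, -2) + 9)        0xff
step 2: u <- q                       0xff
step 3: q <- (max(u, -2) % 4)        0xff
step 4: u <- max(-2, lane)           0xff
step 5: u <- ((3 + lane) - min(lane, -6)) 0xff
step 6: q <- s                       0xff
step 7: u <- 1                       0xff

Answer: 8 steps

s: 7,7,7,7,7,7,7,7
q: 7,7,7,7,7,7,7,7
u: 1,1,1,1,1,1,1,1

steps = 8; useful = 64; efficiency = 64/64 = 1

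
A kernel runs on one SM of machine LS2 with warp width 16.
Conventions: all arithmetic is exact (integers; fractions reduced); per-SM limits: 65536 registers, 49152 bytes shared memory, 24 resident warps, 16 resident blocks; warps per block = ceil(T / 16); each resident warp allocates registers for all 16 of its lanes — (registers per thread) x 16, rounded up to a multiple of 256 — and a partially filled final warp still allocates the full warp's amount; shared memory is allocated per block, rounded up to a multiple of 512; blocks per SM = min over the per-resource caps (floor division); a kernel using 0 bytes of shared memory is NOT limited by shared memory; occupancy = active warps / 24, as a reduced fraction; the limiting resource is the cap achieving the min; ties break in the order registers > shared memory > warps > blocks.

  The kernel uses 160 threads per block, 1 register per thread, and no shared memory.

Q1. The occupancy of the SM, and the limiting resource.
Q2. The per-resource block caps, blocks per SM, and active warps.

Answer: occupancy 5/6, limited by warps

registers: 25 blocks
shared memory: no limit (kernel uses none)
warps: 2 blocks
blocks: 16 blocks

Answer: 2 blocks, 20 active warps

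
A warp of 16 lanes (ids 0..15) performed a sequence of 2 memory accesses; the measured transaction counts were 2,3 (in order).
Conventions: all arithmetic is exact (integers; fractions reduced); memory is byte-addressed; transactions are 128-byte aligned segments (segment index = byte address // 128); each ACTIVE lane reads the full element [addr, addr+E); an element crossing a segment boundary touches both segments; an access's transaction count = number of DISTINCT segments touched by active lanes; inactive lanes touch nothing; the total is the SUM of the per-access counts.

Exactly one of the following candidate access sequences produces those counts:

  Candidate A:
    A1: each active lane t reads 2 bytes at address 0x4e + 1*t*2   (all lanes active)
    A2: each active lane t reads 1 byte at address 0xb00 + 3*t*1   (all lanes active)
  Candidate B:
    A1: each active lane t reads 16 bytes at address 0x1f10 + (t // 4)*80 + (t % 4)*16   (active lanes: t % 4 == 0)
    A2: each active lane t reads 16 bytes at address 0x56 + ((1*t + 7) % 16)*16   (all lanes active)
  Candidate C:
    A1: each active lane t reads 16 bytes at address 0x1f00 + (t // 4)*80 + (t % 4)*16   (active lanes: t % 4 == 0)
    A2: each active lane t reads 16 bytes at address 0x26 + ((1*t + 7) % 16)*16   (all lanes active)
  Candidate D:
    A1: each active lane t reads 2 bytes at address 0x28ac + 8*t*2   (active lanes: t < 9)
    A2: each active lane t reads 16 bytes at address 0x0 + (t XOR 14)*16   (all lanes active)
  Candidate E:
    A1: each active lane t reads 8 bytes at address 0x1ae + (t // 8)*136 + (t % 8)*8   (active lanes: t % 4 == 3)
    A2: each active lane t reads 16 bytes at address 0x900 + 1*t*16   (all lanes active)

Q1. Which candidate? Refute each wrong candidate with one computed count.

A: A1 gives 1 transaction, not 2
B: A1 gives 3 transactions, not 2
D: A2 gives 2 transactions, not 3
E: A2 gives 2 transactions, not 3
C: all counts match (2,3)

Answer: C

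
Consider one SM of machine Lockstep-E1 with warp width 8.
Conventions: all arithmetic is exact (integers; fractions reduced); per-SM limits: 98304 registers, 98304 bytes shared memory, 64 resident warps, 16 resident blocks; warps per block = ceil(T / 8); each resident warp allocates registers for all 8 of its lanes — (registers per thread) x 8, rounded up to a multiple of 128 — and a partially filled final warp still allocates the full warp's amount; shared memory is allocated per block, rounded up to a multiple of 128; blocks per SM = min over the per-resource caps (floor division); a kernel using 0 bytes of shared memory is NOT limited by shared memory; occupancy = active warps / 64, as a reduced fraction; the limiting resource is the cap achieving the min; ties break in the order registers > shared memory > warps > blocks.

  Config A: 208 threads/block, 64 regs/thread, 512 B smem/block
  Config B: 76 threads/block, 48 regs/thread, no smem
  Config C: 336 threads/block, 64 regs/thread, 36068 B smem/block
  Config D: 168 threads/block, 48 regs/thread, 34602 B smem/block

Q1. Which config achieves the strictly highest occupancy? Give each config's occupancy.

occupancies: A 13/16, B 15/16, C 21/32, D 21/32

Answer: B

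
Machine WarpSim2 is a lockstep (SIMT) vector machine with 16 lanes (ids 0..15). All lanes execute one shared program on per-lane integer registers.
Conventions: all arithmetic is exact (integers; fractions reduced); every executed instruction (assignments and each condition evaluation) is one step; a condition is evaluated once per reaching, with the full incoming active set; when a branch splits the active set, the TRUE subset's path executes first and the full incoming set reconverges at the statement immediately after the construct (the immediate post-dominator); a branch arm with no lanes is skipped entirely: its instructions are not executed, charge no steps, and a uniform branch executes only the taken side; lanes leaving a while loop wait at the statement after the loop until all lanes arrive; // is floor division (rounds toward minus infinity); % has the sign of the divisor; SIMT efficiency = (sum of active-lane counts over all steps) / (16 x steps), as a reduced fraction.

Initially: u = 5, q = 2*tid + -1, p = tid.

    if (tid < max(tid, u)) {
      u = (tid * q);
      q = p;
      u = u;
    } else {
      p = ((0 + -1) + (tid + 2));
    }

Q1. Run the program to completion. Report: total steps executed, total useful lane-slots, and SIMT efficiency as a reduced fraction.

Answer: 5 steps, 42 useful, 21/40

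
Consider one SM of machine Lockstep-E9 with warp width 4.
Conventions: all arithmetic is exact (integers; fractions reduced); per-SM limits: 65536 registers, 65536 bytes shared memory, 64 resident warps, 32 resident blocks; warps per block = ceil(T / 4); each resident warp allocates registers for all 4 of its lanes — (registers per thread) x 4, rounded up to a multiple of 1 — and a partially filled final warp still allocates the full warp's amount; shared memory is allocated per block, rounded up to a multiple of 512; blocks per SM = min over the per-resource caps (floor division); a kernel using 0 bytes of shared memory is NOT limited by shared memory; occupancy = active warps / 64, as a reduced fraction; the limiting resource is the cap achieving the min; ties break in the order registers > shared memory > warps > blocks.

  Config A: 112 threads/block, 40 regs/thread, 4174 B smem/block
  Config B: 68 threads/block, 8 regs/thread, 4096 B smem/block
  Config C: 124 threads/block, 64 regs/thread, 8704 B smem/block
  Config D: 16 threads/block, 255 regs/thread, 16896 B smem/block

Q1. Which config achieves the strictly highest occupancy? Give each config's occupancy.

occupancies: A 7/8, B 51/64, C 31/32, D 3/16

Answer: C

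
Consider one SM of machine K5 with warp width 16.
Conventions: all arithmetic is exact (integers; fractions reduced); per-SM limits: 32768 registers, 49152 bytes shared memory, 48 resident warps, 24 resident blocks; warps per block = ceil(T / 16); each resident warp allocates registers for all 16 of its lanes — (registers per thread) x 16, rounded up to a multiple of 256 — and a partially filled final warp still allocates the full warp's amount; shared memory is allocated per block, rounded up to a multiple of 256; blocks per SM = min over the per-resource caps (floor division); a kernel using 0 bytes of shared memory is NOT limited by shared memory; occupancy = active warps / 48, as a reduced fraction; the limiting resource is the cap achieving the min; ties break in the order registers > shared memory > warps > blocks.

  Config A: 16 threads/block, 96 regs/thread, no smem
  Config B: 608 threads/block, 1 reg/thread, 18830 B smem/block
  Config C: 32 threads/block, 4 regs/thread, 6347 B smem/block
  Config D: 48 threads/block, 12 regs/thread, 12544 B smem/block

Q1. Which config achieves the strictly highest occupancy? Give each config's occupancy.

occupancies: A 7/16, B 19/24, C 7/24, D 3/16

Answer: B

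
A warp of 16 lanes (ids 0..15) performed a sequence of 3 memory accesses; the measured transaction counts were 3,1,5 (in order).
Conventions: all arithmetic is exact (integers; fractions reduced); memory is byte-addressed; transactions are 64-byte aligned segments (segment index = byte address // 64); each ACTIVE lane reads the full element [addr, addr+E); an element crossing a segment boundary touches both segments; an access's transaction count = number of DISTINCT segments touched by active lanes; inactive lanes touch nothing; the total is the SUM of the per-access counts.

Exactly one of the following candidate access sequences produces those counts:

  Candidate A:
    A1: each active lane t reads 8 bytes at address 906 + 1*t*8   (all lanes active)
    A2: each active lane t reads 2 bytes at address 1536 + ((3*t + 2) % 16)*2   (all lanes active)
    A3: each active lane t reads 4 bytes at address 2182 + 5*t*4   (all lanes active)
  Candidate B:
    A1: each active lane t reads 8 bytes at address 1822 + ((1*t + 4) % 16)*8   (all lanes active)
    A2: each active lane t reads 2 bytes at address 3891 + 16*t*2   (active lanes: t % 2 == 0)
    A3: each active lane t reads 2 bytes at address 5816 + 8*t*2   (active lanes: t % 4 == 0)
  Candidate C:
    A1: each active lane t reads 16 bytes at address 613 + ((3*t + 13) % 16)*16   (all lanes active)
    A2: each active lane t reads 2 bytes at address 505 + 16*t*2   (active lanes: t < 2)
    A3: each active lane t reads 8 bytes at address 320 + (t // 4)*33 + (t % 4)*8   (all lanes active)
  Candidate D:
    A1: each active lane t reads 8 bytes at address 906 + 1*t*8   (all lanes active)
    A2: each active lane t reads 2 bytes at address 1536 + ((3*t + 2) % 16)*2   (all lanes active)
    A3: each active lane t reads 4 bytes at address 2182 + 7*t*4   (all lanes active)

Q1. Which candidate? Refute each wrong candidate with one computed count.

B: A2 gives 8 transactions, not 1
C: A1 gives 5 transactions, not 3
D: A3 gives 7 transactions, not 5
A: all counts match (3,1,5)

Answer: A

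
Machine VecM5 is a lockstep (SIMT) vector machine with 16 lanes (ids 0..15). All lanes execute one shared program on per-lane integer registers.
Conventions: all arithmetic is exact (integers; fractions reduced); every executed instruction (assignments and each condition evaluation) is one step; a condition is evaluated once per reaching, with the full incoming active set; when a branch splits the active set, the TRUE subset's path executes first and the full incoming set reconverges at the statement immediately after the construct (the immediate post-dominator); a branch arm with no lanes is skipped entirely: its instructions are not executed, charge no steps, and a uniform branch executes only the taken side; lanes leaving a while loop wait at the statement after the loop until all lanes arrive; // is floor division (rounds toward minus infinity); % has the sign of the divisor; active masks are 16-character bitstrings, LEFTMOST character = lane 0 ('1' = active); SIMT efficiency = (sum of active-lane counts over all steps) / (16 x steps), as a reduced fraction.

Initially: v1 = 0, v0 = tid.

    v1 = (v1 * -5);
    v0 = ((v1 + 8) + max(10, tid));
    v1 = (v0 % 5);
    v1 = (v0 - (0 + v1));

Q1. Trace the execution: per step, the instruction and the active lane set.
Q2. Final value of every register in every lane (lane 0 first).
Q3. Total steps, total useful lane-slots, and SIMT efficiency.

step 0: v1 <- (v1 * -5)              1111111111111111
step 1: v0 <- ((v1 + 8) + max(10, tid)) 1111111111111111
step 2: v1 <- (v0 % 5)               1111111111111111
step 3: v1 <- (v0 - (0 + v1))        1111111111111111

Answer: 4 steps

v1: 15,15,15,15,15,15,15,15,15,15,15,15,20,20,20,20
v0: 18,18,18,18,18,18,18,18,18,18,18,19,20,21,22,23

steps = 4; useful = 64; efficiency = 64/64 = 1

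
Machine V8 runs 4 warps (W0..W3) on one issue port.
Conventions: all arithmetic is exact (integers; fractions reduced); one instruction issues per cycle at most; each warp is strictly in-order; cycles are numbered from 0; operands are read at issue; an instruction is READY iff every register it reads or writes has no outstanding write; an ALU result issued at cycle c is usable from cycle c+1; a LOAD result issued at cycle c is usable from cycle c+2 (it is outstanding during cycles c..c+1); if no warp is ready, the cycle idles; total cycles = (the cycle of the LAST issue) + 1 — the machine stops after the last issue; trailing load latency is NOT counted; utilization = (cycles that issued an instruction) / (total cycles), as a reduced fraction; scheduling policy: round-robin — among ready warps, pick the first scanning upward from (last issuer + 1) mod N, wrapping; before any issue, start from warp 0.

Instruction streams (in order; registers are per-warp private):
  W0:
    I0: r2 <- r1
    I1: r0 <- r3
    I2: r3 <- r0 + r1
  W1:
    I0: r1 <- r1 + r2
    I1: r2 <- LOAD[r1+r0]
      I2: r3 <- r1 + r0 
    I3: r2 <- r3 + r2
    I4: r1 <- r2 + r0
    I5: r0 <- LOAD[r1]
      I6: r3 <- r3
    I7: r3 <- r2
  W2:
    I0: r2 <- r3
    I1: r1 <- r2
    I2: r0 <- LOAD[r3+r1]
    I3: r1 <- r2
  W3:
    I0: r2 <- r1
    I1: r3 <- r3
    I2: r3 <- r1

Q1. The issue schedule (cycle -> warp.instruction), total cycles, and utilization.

cycle 0: W0.I0
cycle 1: W1.I0
cycle 2: W2.I0
cycle 3: W3.I0
cycle 4: W0.I1
cycle 5: W1.I1
cycle 6: W2.I1
cycle 7: W3.I1
cycle 8: W0.I2
cycle 9: W1.I2
cycle 10: W2.I2
cycle 11: W3.I2
cycle 12: W1.I3
cycle 13: W2.I3
cycle 14: W1.I4
cycle 15: W1.I5
cycle 16: W1.I6
cycle 17: W1.I7

Answer: 18 cycles, utilization 1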